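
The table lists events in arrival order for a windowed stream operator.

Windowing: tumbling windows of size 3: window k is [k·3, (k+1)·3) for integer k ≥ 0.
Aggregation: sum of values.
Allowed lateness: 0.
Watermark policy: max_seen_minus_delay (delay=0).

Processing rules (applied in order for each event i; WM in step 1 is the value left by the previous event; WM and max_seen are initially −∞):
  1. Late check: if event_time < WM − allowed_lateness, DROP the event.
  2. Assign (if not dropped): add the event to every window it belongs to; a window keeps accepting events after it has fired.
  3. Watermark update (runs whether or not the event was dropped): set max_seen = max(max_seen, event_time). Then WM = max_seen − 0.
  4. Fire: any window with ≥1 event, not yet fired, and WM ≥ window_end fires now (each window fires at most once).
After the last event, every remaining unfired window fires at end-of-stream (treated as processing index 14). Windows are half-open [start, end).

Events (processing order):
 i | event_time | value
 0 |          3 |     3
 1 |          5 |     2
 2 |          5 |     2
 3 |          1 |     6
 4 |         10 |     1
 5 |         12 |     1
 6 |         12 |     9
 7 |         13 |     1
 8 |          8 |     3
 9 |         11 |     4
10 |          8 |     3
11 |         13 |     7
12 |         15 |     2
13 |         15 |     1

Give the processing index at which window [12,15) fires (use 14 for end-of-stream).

i=0 t=3 v=3: → [3,6); WM=3
i=1 t=5 v=2: → [3,6); WM=5
i=2 t=5 v=2: → [3,6); WM=5
i=3 t=1 v=6: DROP (t<5-0); WM=5
i=4 t=10 v=1: → [9,12); WM=10; [3,6) fires=7
i=5 t=12 v=1: → [12,15); WM=12; [9,12) fires=1
i=6 t=12 v=9: → [12,15); WM=12
i=7 t=13 v=1: → [12,15); WM=13
i=8 t=8 v=3: DROP (t<13-0); WM=13
i=9 t=11 v=4: DROP (t<13-0); WM=13
i=10 t=8 v=3: DROP (t<13-0); WM=13
i=11 t=13 v=7: → [12,15); WM=13
i=12 t=15 v=2: → [15,18); WM=15; [12,15) fires=18
i=13 t=15 v=1: → [15,18); WM=15

12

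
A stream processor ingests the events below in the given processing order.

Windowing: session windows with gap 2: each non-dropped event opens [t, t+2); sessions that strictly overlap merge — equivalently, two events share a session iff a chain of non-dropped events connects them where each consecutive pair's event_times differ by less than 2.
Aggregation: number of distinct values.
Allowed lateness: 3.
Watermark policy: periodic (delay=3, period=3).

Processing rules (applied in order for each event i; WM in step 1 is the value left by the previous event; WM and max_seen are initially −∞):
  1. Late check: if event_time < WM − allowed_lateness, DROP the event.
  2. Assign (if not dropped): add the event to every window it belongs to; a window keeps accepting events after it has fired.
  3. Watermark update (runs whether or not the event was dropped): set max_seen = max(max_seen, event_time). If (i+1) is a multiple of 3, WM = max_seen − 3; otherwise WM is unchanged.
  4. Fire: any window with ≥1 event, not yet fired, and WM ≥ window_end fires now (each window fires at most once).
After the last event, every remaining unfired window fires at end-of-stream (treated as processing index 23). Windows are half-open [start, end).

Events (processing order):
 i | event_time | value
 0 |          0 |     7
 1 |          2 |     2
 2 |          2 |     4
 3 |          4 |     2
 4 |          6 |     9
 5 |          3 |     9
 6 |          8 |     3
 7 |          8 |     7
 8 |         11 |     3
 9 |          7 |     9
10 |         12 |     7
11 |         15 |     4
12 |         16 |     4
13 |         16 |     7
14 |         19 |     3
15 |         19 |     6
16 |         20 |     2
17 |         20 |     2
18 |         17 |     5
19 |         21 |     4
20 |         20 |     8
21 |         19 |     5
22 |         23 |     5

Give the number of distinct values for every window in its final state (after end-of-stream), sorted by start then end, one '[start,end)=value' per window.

[0,2)=1 [2,6)=3 [6,10)=3 [11,14)=2 [15,19)=3 [19,23)=6 [23,25)=1

i=0 t=0 v=7: → [0,2); WM=−∞
i=1 t=2 v=2: → [2,4); WM=−∞
i=2 t=2 v=4: → [2,4); WM=-1
i=3 t=4 v=2: → [4,6); WM=-1
i=4 t=6 v=9: → [6,8); WM=-1
i=5 t=3 v=9: → [2,6); WM=3
i=6 t=8 v=3: → [8,10); WM=3
i=7 t=8 v=7: → [8,10); WM=3
i=8 t=11 v=3: → [11,13); WM=8
i=9 t=7 v=9: → [6,10); WM=8
i=10 t=12 v=7: → [11,14); WM=8
i=11 t=15 v=4: → [15,17); WM=12
i=12 t=16 v=4: → [15,18); WM=12
i=13 t=16 v=7: → [15,18); WM=12
i=14 t=19 v=3: → [19,21); WM=16
i=15 t=19 v=6: → [19,21); WM=16
i=16 t=20 v=2: → [19,22); WM=16
i=17 t=20 v=2: → [19,22); WM=17
i=18 t=17 v=5: → [15,19); WM=17
i=19 t=21 v=4: → [19,23); WM=17
i=20 t=20 v=8: → [19,23); WM=18
i=21 t=19 v=5: → [19,23); WM=18
i=22 t=23 v=5: → [23,25); WM=18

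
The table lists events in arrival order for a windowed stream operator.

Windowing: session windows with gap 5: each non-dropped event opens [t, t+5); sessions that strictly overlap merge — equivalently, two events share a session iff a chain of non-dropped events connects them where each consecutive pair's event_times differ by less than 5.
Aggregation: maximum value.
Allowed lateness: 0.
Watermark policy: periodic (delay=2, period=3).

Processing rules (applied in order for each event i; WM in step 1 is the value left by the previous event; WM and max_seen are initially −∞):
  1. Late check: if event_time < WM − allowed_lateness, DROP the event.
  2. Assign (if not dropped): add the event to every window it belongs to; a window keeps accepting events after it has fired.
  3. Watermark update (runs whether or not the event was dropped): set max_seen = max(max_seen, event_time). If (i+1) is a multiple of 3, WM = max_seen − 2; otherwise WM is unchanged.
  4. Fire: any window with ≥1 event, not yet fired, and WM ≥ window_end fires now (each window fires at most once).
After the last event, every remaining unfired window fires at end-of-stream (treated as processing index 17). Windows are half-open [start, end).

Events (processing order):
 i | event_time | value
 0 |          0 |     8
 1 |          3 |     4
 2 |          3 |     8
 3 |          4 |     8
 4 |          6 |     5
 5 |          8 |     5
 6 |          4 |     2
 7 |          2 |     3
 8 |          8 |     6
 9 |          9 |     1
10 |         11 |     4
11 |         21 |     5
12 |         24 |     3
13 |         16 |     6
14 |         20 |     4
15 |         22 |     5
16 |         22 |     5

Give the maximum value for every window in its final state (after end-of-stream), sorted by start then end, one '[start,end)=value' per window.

i=0 t=0 v=8: → [0,5); WM=−∞
i=1 t=3 v=4: → [0,8); WM=−∞
i=2 t=3 v=8: → [0,8); WM=1
i=3 t=4 v=8: → [0,9); WM=1
i=4 t=6 v=5: → [0,11); WM=1
i=5 t=8 v=5: → [0,13); WM=6
i=6 t=4 v=2: DROP (t<6-0); WM=6
i=7 t=2 v=3: DROP (t<6-0); WM=6
i=8 t=8 v=6: → [0,13); WM=6
i=9 t=9 v=1: → [0,14); WM=6
i=10 t=11 v=4: → [0,16); WM=6
i=11 t=21 v=5: → [21,26); WM=19
i=12 t=24 v=3: → [21,29); WM=19
i=13 t=16 v=6: DROP (t<19-0); WM=19
i=14 t=20 v=4: → [20,29); WM=22
i=15 t=22 v=5: → [20,29); WM=22
i=16 t=22 v=5: → [20,29); WM=22

[0,16)=8 [20,29)=5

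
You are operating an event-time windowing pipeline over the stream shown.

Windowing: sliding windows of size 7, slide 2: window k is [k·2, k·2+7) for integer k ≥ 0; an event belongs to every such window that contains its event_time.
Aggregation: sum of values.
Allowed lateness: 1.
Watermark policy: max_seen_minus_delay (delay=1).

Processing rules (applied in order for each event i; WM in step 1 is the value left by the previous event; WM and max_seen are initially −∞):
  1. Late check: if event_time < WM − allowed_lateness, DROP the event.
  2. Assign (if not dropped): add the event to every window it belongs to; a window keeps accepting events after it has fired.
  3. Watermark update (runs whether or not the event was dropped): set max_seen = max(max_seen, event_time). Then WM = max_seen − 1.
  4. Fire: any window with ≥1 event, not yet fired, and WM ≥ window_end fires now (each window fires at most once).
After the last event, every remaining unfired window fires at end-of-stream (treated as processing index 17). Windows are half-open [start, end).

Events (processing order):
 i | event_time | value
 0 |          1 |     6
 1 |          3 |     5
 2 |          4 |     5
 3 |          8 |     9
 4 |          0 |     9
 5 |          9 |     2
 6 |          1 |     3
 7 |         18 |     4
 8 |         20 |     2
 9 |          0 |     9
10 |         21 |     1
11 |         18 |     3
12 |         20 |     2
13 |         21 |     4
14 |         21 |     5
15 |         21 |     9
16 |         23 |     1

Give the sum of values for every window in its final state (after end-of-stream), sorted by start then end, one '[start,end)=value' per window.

[0,7)=16 [2,9)=19 [4,11)=16 [6,13)=11 [8,15)=11 [12,19)=4 [14,21)=8 [16,23)=27 [18,25)=28 [20,27)=24 [22,29)=1

i=0 t=1 v=6: → [0,7); WM=0
i=1 t=3 v=5: → [2,9),[0,7); WM=2
i=2 t=4 v=5: → [4,11),[2,9),[0,7); WM=3
i=3 t=8 v=9: → [8,15),[6,13),[4,11),[2,9); WM=7; [0,7) fires=16
i=4 t=0 v=9: DROP (t<7-1); WM=7
i=5 t=9 v=2: → [8,15),[6,13),[4,11); WM=8
i=6 t=1 v=3: DROP (t<8-1); WM=8
i=7 t=18 v=4: → [18,25),[16,23),[14,21),[12,19); WM=17; [2,9) fires=19 [4,11) fires=16 [6,13) fires=11 [8,15) fires=11
i=8 t=20 v=2: → [20,27),[18,25),[16,23),[14,21); WM=19; [12,19) fires=4
i=9 t=0 v=9: DROP (t<19-1); WM=19
i=10 t=21 v=1: → [20,27),[18,25),[16,23); WM=20
i=11 t=18 v=3: DROP (t<20-1); WM=20
i=12 t=20 v=2: → [20,27),[18,25),[16,23),[14,21); WM=20
i=13 t=21 v=4: → [20,27),[18,25),[16,23); WM=20
i=14 t=21 v=5: → [20,27),[18,25),[16,23); WM=20
i=15 t=21 v=9: → [20,27),[18,25),[16,23); WM=20
i=16 t=23 v=1: → [22,29),[20,27),[18,25); WM=22; [14,21) fires=8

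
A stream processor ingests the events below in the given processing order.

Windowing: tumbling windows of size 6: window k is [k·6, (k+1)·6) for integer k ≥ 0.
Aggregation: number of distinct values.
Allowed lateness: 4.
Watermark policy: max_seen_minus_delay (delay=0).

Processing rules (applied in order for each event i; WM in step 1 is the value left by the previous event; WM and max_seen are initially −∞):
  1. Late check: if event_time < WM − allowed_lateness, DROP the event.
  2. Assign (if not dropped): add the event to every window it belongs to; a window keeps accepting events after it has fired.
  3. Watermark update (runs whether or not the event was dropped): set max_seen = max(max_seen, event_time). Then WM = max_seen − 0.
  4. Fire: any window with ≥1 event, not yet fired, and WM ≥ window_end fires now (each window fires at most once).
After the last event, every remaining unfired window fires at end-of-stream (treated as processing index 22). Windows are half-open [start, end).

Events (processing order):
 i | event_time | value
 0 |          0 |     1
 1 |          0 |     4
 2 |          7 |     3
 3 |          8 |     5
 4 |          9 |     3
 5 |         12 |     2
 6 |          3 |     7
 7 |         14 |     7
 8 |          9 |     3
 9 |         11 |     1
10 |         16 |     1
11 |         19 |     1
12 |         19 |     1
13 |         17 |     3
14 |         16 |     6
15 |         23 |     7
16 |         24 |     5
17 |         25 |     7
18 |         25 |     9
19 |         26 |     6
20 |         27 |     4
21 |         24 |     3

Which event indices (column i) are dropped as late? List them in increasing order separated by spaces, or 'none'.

i=0 t=0 v=1: → [0,6); WM=0
i=1 t=0 v=4: → [0,6); WM=0
i=2 t=7 v=3: → [6,12); WM=7; [0,6) fires=2
i=3 t=8 v=5: → [6,12); WM=8
i=4 t=9 v=3: → [6,12); WM=9
i=5 t=12 v=2: → [12,18); WM=12; [6,12) fires=2
i=6 t=3 v=7: DROP (t<12-4); WM=12
i=7 t=14 v=7: → [12,18); WM=14
i=8 t=9 v=3: DROP (t<14-4); WM=14
i=9 t=11 v=1: → [6,12); WM=14
i=10 t=16 v=1: → [12,18); WM=16
i=11 t=19 v=1: → [18,24); WM=19; [12,18) fires=3
i=12 t=19 v=1: → [18,24); WM=19
i=13 t=17 v=3: → [12,18); WM=19
i=14 t=16 v=6: → [12,18); WM=19
i=15 t=23 v=7: → [18,24); WM=23
i=16 t=24 v=5: → [24,30); WM=24; [18,24) fires=2
i=17 t=25 v=7: → [24,30); WM=25
i=18 t=25 v=9: → [24,30); WM=25
i=19 t=26 v=6: → [24,30); WM=26
i=20 t=27 v=4: → [24,30); WM=27
i=21 t=24 v=3: → [24,30); WM=27

6 8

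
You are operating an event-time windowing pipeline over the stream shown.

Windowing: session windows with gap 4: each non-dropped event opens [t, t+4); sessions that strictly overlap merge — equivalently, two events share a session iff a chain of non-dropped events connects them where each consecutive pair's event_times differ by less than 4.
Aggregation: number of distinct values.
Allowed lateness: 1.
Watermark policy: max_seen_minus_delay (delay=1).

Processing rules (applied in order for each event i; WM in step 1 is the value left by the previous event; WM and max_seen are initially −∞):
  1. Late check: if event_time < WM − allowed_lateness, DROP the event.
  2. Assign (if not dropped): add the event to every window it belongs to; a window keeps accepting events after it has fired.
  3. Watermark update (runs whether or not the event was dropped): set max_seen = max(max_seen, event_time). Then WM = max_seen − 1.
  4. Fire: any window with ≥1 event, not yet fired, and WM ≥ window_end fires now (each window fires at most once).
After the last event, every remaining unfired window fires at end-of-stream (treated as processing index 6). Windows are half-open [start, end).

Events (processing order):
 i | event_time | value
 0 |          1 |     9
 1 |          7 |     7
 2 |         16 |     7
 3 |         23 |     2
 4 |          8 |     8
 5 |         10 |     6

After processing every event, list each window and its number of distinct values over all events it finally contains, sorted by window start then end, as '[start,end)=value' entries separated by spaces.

[1,5)=1 [7,11)=1 [16,20)=1 [23,27)=1

i=0 t=1 v=9: → [1,5); WM=0
i=1 t=7 v=7: → [7,11); WM=6
i=2 t=16 v=7: → [16,20); WM=15
i=3 t=23 v=2: → [23,27); WM=22
i=4 t=8 v=8: DROP (t<22-1); WM=22
i=5 t=10 v=6: DROP (t<22-1); WM=22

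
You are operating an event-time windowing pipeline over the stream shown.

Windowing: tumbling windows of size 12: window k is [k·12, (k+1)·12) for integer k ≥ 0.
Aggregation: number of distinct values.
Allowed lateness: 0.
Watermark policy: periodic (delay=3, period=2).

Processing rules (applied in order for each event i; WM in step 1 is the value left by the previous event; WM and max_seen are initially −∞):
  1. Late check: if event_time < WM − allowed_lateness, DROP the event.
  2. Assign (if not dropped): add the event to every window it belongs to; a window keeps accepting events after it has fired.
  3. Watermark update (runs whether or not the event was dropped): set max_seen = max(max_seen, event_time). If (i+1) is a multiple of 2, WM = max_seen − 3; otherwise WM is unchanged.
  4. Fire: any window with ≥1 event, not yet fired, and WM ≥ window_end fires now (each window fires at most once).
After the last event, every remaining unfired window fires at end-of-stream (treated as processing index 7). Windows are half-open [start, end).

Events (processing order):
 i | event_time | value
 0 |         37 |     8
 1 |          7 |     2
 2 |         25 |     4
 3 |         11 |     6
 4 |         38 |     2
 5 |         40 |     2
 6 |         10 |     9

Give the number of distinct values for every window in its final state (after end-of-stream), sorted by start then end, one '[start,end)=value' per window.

[0,12)=1 [36,48)=2

i=0 t=37 v=8: → [36,48); WM=−∞
i=1 t=7 v=2: → [0,12); WM=34; [0,12) fires=1
i=2 t=25 v=4: DROP (t<34-0); WM=34
i=3 t=11 v=6: DROP (t<34-0); WM=34
i=4 t=38 v=2: → [36,48); WM=34
i=5 t=40 v=2: → [36,48); WM=37
i=6 t=10 v=9: DROP (t<37-0); WM=37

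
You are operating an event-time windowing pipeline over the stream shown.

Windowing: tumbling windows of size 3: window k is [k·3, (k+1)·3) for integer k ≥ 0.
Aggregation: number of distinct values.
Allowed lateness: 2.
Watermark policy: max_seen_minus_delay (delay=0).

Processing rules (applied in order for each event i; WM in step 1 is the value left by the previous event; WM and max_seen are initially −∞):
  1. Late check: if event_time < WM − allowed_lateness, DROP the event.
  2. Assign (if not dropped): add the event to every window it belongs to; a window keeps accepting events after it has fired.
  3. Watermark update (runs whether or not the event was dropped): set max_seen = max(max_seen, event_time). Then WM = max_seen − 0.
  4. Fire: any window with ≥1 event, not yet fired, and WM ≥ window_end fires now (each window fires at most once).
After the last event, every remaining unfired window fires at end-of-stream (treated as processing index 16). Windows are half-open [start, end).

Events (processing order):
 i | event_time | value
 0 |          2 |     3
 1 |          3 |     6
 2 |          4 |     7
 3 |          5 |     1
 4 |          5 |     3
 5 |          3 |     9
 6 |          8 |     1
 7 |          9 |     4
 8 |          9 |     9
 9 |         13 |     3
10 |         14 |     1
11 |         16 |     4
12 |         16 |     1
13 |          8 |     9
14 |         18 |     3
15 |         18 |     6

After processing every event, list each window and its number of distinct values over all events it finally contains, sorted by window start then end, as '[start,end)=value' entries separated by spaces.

i=0 t=2 v=3: → [0,3); WM=2
i=1 t=3 v=6: → [3,6); WM=3; [0,3) fires=1
i=2 t=4 v=7: → [3,6); WM=4
i=3 t=5 v=1: → [3,6); WM=5
i=4 t=5 v=3: → [3,6); WM=5
i=5 t=3 v=9: → [3,6); WM=5
i=6 t=8 v=1: → [6,9); WM=8; [3,6) fires=5
i=7 t=9 v=4: → [9,12); WM=9; [6,9) fires=1
i=8 t=9 v=9: → [9,12); WM=9
i=9 t=13 v=3: → [12,15); WM=13; [9,12) fires=2
i=10 t=14 v=1: → [12,15); WM=14
i=11 t=16 v=4: → [15,18); WM=16; [12,15) fires=2
i=12 t=16 v=1: → [15,18); WM=16
i=13 t=8 v=9: DROP (t<16-2); WM=16
i=14 t=18 v=3: → [18,21); WM=18; [15,18) fires=2
i=15 t=18 v=6: → [18,21); WM=18

[0,3)=1 [3,6)=5 [6,9)=1 [9,12)=2 [12,15)=2 [15,18)=2 [18,21)=2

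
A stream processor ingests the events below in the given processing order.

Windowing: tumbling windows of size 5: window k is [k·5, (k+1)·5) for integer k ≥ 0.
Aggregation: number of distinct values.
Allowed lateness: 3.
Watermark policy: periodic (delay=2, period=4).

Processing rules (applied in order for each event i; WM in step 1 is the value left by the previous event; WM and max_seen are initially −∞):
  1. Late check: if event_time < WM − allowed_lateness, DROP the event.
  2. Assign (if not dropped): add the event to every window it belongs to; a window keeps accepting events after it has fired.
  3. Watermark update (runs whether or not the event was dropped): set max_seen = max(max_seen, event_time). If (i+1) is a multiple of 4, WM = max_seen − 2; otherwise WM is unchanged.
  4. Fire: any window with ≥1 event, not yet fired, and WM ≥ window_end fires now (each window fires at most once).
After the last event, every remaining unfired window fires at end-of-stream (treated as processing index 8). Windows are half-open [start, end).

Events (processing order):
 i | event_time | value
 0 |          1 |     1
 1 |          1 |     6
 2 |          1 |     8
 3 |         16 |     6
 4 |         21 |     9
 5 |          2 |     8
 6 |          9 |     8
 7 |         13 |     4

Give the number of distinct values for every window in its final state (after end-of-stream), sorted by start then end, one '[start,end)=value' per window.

i=0 t=1 v=1: → [0,5); WM=−∞
i=1 t=1 v=6: → [0,5); WM=−∞
i=2 t=1 v=8: → [0,5); WM=−∞
i=3 t=16 v=6: → [15,20); WM=14; [0,5) fires=3
i=4 t=21 v=9: → [20,25); WM=14
i=5 t=2 v=8: DROP (t<14-3); WM=14
i=6 t=9 v=8: DROP (t<14-3); WM=14
i=7 t=13 v=4: → [10,15); WM=19; [10,15) fires=1

[0,5)=3 [10,15)=1 [15,20)=1 [20,25)=1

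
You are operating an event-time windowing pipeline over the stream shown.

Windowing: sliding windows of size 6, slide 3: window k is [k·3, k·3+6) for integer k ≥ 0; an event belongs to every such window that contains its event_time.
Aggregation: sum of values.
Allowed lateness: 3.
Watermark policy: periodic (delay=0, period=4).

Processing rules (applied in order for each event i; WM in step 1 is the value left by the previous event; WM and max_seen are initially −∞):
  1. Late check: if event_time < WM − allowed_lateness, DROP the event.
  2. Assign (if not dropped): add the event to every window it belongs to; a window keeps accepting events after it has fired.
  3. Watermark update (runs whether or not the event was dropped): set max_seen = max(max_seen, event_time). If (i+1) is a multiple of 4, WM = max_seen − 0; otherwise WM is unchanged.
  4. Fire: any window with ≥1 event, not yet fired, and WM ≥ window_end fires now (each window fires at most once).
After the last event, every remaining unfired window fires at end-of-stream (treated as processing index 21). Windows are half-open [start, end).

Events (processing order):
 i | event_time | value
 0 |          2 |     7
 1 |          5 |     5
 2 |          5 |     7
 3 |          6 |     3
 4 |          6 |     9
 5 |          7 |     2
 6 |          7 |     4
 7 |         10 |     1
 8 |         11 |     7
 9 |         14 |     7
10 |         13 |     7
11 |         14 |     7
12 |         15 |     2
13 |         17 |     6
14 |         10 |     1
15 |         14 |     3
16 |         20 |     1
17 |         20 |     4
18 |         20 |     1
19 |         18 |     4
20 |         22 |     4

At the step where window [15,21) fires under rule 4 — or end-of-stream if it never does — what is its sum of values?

i=0 t=2 v=7: → [0,6); WM=−∞
i=1 t=5 v=5: → [3,9),[0,6); WM=−∞
i=2 t=5 v=7: → [3,9),[0,6); WM=−∞
i=3 t=6 v=3: → [6,12),[3,9); WM=6; [0,6) fires=19
i=4 t=6 v=9: → [6,12),[3,9); WM=6
i=5 t=7 v=2: → [6,12),[3,9); WM=6
i=6 t=7 v=4: → [6,12),[3,9); WM=6
i=7 t=10 v=1: → [9,15),[6,12); WM=10; [3,9) fires=30
i=8 t=11 v=7: → [9,15),[6,12); WM=10
i=9 t=14 v=7: → [12,18),[9,15); WM=10
i=10 t=13 v=7: → [12,18),[9,15); WM=10
i=11 t=14 v=7: → [12,18),[9,15); WM=14; [6,12) fires=26
i=12 t=15 v=2: → [15,21),[12,18); WM=14
i=13 t=17 v=6: → [15,21),[12,18); WM=14
i=14 t=10 v=1: DROP (t<14-3); WM=14
i=15 t=14 v=3: → [12,18),[9,15); WM=17; [9,15) fires=32
i=16 t=20 v=1: → [18,24),[15,21); WM=17
i=17 t=20 v=4: → [18,24),[15,21); WM=17
i=18 t=20 v=1: → [18,24),[15,21); WM=17
i=19 t=18 v=4: → [18,24),[15,21); WM=20; [12,18) fires=32
i=20 t=22 v=4: → [21,27),[18,24); WM=20

18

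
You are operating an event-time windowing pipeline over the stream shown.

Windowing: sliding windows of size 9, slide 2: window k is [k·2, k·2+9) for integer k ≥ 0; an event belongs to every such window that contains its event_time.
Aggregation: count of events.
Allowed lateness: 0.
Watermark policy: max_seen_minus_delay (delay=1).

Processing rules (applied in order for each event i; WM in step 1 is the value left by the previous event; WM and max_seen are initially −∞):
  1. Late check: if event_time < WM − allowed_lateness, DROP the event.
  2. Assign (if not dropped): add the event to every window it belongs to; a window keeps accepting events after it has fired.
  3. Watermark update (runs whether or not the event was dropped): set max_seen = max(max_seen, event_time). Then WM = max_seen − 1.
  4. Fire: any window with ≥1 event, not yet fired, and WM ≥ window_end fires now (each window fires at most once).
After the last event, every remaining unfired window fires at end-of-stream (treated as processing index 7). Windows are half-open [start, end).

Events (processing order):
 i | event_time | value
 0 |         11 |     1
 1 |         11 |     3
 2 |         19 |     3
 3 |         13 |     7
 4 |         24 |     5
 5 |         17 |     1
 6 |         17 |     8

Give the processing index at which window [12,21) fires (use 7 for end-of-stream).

4

i=0 t=11 v=1: → [10,19),[8,17),[6,15),[4,13); WM=10
i=1 t=11 v=3: → [10,19),[8,17),[6,15),[4,13); WM=10
i=2 t=19 v=3: → [18,27),[16,25),[14,23),[12,21); WM=18; [4,13) fires=2 [6,15) fires=2 [8,17) fires=2
i=3 t=13 v=7: DROP (t<18-0); WM=18
i=4 t=24 v=5: → [24,33),[22,31),[20,29),[18,27),[16,25); WM=23; [10,19) fires=2 [12,21) fires=1 [14,23) fires=1
i=5 t=17 v=1: DROP (t<23-0); WM=23
i=6 t=17 v=8: DROP (t<23-0); WM=23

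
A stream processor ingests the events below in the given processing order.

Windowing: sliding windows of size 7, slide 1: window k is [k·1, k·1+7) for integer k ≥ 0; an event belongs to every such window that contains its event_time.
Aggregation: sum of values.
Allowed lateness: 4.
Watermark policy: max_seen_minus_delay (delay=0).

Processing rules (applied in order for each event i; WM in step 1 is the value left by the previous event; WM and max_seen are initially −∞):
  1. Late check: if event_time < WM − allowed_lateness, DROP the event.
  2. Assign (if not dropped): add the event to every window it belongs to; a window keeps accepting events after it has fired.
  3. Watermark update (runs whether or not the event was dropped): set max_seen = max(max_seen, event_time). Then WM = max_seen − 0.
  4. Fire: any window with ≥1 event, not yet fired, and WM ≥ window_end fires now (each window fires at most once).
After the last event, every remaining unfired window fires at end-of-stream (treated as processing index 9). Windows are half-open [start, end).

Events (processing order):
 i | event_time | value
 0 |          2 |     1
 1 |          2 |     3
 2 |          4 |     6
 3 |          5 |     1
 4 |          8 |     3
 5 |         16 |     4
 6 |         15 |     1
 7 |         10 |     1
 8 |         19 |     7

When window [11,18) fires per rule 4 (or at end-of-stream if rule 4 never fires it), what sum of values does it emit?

5

i=0 t=2 v=1: → [2,9),[1,8),[0,7); WM=2
i=1 t=2 v=3: → [2,9),[1,8),[0,7); WM=2
i=2 t=4 v=6: → [4,11),[3,10),[2,9),[1,8),[0,7); WM=4
i=3 t=5 v=1: → [5,12),[4,11),[3,10),[2,9),[1,8),[0,7); WM=5
i=4 t=8 v=3: → [8,15),[7,14),[6,13),[5,12),[4,11),[3,10),[2,9); WM=8; [0,7) fires=11 [1,8) fires=11
i=5 t=16 v=4: → [16,23),[15,22),[14,21),[13,20),[12,19),[11,18),[10,17); WM=16; [2,9) fires=14 [3,10) fires=10 [4,11) fires=10 [5,12) fires=4 [6,13) fires=3 [7,14) fires=3 [8,15) fires=3
i=6 t=15 v=1: → [15,22),[14,21),[13,20),[12,19),[11,18),[10,17),[9,16); WM=16; [9,16) fires=1
i=7 t=10 v=1: DROP (t<16-4); WM=16
i=8 t=19 v=7: → [19,26),[18,25),[17,24),[16,23),[15,22),[14,21),[13,20); WM=19; [10,17) fires=5 [11,18) fires=5 [12,19) fires=5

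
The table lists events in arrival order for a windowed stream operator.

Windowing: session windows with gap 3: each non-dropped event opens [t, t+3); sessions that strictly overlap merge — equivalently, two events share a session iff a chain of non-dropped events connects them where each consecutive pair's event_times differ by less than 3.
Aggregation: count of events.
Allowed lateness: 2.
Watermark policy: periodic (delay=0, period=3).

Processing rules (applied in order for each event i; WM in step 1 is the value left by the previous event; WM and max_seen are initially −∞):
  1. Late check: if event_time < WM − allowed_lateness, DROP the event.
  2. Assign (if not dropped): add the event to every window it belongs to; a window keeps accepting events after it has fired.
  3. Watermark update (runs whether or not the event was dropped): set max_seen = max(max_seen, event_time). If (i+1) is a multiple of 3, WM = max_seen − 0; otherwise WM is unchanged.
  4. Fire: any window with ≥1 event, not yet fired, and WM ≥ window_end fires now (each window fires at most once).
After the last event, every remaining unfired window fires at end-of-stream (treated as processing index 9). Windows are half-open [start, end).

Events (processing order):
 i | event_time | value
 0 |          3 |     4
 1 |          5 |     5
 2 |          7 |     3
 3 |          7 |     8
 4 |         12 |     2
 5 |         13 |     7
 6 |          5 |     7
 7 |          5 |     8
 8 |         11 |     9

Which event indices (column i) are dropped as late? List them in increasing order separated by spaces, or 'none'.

6 7

i=0 t=3 v=4: → [3,6); WM=−∞
i=1 t=5 v=5: → [3,8); WM=−∞
i=2 t=7 v=3: → [3,10); WM=7
i=3 t=7 v=8: → [3,10); WM=7
i=4 t=12 v=2: → [12,15); WM=7
i=5 t=13 v=7: → [12,16); WM=13
i=6 t=5 v=7: DROP (t<13-2); WM=13
i=7 t=5 v=8: DROP (t<13-2); WM=13
i=8 t=11 v=9: → [11,16); WM=13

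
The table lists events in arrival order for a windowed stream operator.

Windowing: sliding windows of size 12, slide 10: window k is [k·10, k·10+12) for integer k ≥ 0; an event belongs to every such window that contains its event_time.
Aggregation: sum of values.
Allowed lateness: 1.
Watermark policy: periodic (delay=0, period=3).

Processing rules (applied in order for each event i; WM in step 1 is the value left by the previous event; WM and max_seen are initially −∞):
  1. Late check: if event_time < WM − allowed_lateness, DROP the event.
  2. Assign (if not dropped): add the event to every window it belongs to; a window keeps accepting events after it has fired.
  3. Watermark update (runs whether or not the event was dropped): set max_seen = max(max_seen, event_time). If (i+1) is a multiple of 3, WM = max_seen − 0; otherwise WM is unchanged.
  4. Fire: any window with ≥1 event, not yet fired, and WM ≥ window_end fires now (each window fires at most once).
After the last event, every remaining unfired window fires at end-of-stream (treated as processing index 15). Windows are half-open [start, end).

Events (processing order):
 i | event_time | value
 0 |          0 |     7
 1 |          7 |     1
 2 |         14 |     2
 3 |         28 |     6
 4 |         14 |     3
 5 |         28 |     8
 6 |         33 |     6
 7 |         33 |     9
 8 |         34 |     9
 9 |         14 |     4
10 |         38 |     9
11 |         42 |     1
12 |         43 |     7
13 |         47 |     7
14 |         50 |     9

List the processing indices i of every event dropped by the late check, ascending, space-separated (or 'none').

9

i=0 t=0 v=7: → [0,12); WM=−∞
i=1 t=7 v=1: → [0,12); WM=−∞
i=2 t=14 v=2: → [10,22); WM=14; [0,12) fires=8
i=3 t=28 v=6: → [20,32); WM=14
i=4 t=14 v=3: → [10,22); WM=14
i=5 t=28 v=8: → [20,32); WM=28; [10,22) fires=5
i=6 t=33 v=6: → [30,42); WM=28
i=7 t=33 v=9: → [30,42); WM=28
i=8 t=34 v=9: → [30,42); WM=34; [20,32) fires=14
i=9 t=14 v=4: DROP (t<34-1); WM=34
i=10 t=38 v=9: → [30,42); WM=34
i=11 t=42 v=1: → [40,52); WM=42; [30,42) fires=33
i=12 t=43 v=7: → [40,52); WM=42
i=13 t=47 v=7: → [40,52); WM=42
i=14 t=50 v=9: → [50,62),[40,52); WM=50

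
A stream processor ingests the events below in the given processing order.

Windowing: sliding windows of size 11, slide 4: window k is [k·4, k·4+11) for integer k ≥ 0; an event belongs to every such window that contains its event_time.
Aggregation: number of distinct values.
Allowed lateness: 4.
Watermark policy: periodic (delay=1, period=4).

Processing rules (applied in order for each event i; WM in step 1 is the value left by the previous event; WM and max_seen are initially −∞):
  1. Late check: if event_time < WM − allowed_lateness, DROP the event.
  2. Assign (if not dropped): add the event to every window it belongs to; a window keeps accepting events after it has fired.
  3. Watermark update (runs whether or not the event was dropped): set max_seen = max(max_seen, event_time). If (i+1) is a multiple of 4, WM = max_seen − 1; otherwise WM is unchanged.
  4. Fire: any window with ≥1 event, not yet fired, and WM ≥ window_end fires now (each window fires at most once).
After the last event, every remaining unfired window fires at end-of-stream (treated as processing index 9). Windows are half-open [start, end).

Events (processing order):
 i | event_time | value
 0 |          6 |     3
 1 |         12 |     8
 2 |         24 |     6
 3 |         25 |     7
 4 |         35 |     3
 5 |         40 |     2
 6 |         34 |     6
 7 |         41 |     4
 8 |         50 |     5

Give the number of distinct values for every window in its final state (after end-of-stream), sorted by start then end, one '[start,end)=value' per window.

i=0 t=6 v=3: → [4,15),[0,11); WM=−∞
i=1 t=12 v=8: → [12,23),[8,19),[4,15); WM=−∞
i=2 t=24 v=6: → [24,35),[20,31),[16,27); WM=−∞
i=3 t=25 v=7: → [24,35),[20,31),[16,27); WM=24; [0,11) fires=1 [4,15) fires=2 [8,19) fires=1 [12,23) fires=1
i=4 t=35 v=3: → [32,43),[28,39); WM=24
i=5 t=40 v=2: → [40,51),[36,47),[32,43); WM=24
i=6 t=34 v=6: → [32,43),[28,39),[24,35); WM=24
i=7 t=41 v=4: → [40,51),[36,47),[32,43); WM=40; [16,27) fires=2 [20,31) fires=2 [24,35) fires=2 [28,39) fires=2
i=8 t=50 v=5: → [48,59),[44,55),[40,51); WM=40

[0,11)=1 [4,15)=2 [8,19)=1 [12,23)=1 [16,27)=2 [20,31)=2 [24,35)=2 [28,39)=2 [32,43)=4 [36,47)=2 [40,51)=3 [44,55)=1 [48,59)=1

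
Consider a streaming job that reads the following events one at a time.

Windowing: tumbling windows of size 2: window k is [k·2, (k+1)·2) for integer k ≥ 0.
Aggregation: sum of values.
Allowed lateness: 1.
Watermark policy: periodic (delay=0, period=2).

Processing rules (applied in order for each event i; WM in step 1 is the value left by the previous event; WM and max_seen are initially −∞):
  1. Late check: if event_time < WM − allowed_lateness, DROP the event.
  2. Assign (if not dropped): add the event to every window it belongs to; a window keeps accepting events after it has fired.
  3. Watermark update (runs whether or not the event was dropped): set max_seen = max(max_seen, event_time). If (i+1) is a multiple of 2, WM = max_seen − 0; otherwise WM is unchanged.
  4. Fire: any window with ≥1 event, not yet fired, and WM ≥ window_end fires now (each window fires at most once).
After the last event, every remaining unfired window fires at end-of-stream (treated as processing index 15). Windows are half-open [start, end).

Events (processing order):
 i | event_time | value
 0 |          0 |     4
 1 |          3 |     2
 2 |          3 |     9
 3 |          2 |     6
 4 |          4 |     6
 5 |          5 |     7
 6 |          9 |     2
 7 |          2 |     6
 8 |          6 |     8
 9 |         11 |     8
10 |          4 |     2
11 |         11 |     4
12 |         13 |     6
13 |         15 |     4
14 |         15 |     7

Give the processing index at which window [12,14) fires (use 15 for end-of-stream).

13

i=0 t=0 v=4: → [0,2); WM=−∞
i=1 t=3 v=2: → [2,4); WM=3; [0,2) fires=4
i=2 t=3 v=9: → [2,4); WM=3
i=3 t=2 v=6: → [2,4); WM=3
i=4 t=4 v=6: → [4,6); WM=3
i=5 t=5 v=7: → [4,6); WM=5; [2,4) fires=17
i=6 t=9 v=2: → [8,10); WM=5
i=7 t=2 v=6: DROP (t<5-1); WM=9; [4,6) fires=13
i=8 t=6 v=8: DROP (t<9-1); WM=9
i=9 t=11 v=8: → [10,12); WM=11; [8,10) fires=2
i=10 t=4 v=2: DROP (t<11-1); WM=11
i=11 t=11 v=4: → [10,12); WM=11
i=12 t=13 v=6: → [12,14); WM=11
i=13 t=15 v=4: → [14,16); WM=15; [10,12) fires=12 [12,14) fires=6
i=14 t=15 v=7: → [14,16); WM=15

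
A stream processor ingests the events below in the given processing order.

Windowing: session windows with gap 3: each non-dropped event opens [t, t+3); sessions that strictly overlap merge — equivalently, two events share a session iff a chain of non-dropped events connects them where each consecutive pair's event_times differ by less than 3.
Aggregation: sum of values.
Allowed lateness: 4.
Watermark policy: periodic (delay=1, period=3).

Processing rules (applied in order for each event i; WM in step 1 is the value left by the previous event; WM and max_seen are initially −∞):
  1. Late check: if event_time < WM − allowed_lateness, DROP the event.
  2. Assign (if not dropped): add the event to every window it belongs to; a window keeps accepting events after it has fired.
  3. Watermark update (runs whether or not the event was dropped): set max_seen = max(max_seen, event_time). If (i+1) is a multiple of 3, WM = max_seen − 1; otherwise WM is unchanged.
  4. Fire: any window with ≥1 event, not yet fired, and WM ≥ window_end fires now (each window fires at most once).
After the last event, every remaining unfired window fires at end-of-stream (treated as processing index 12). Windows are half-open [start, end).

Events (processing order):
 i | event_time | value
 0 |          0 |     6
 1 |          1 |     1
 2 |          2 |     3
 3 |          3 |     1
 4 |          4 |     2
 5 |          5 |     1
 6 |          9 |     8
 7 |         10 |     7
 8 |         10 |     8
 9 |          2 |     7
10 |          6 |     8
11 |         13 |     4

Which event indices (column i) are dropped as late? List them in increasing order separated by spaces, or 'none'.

i=0 t=0 v=6: → [0,3); WM=−∞
i=1 t=1 v=1: → [0,4); WM=−∞
i=2 t=2 v=3: → [0,5); WM=1
i=3 t=3 v=1: → [0,6); WM=1
i=4 t=4 v=2: → [0,7); WM=1
i=5 t=5 v=1: → [0,8); WM=4
i=6 t=9 v=8: → [9,12); WM=4
i=7 t=10 v=7: → [9,13); WM=4
i=8 t=10 v=8: → [9,13); WM=9
i=9 t=2 v=7: DROP (t<9-4); WM=9
i=10 t=6 v=8: → [0,9); WM=9
i=11 t=13 v=4: → [13,16); WM=12

9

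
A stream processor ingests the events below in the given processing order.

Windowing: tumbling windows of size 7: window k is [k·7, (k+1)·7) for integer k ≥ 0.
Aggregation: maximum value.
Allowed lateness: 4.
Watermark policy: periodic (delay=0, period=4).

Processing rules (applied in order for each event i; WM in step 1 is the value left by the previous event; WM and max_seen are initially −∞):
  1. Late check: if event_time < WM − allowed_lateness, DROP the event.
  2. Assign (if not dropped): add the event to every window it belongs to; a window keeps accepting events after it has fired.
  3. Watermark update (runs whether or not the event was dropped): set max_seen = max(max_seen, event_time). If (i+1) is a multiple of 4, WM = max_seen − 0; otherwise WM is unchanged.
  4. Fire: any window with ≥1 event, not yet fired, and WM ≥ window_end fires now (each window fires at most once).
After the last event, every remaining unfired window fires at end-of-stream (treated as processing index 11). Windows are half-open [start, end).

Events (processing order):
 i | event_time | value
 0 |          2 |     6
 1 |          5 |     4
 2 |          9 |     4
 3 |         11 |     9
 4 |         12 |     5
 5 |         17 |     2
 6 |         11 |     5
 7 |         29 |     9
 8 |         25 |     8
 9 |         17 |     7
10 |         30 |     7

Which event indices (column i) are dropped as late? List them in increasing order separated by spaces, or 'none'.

i=0 t=2 v=6: → [0,7); WM=−∞
i=1 t=5 v=4: → [0,7); WM=−∞
i=2 t=9 v=4: → [7,14); WM=−∞
i=3 t=11 v=9: → [7,14); WM=11; [0,7) fires=6
i=4 t=12 v=5: → [7,14); WM=11
i=5 t=17 v=2: → [14,21); WM=11
i=6 t=11 v=5: → [7,14); WM=11
i=7 t=29 v=9: → [28,35); WM=29; [7,14) fires=9 [14,21) fires=2
i=8 t=25 v=8: → [21,28); WM=29; [21,28) fires=8
i=9 t=17 v=7: DROP (t<29-4); WM=29
i=10 t=30 v=7: → [28,35); WM=29

9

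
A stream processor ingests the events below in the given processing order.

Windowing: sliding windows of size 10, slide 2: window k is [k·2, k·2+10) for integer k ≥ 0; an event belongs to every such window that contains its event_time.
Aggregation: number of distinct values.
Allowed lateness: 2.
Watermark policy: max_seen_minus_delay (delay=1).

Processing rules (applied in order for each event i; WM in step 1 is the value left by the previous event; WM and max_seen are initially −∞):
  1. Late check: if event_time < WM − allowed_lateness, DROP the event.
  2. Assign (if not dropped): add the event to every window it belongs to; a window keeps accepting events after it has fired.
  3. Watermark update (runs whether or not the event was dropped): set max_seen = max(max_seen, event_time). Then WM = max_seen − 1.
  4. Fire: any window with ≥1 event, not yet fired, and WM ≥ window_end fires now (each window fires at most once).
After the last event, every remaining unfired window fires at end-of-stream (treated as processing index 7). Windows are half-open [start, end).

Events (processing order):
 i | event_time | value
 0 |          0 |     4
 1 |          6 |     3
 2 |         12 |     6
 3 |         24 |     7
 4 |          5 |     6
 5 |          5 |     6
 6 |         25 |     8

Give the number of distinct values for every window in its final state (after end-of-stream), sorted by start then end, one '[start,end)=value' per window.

[0,10)=2 [2,12)=1 [4,14)=2 [6,16)=2 [8,18)=1 [10,20)=1 [12,22)=1 [16,26)=2 [18,28)=2 [20,30)=2 [22,32)=2 [24,34)=2

i=0 t=0 v=4: → [0,10); WM=-1
i=1 t=6 v=3: → [6,16),[4,14),[2,12),[0,10); WM=5
i=2 t=12 v=6: → [12,22),[10,20),[8,18),[6,16),[4,14); WM=11; [0,10) fires=2
i=3 t=24 v=7: → [24,34),[22,32),[20,30),[18,28),[16,26); WM=23; [2,12) fires=1 [4,14) fires=2 [6,16) fires=2 [8,18) fires=1 [10,20) fires=1 [12,22) fires=1
i=4 t=5 v=6: DROP (t<23-2); WM=23
i=5 t=5 v=6: DROP (t<23-2); WM=23
i=6 t=25 v=8: → [24,34),[22,32),[20,30),[18,28),[16,26); WM=24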